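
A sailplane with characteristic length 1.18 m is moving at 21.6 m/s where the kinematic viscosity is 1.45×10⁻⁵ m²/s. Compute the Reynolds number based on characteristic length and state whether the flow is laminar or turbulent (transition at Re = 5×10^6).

Re = 1.76×10^6 (laminar)

Re = v·c/ν = 21.6 × 1.18 / (1.45×10⁻⁵) = 1.76×10^6
Since 1.76×10^6 < 5×10^6, the flow is laminar.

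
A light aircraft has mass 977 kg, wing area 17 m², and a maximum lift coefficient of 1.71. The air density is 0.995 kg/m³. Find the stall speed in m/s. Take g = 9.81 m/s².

V_stall = 25.7 m/s

Weight W = mg = 977 × 9.81 = 9584 N.
V_stall = √(2W/(ρ·S·CL,max)) = √(2 × 9584 / (0.995 × 17 × 1.71))
V_stall = √662.7 = 25.7 m/s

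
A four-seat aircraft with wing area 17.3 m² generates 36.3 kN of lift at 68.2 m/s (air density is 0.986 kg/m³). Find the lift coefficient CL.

From L = ½ρv²S·CL, rearranging gives CL = 2L/(ρv²S).
CL = 2 × 36300 / (0.986 × 68.2² × 17.3) = 0.915

CL = 0.915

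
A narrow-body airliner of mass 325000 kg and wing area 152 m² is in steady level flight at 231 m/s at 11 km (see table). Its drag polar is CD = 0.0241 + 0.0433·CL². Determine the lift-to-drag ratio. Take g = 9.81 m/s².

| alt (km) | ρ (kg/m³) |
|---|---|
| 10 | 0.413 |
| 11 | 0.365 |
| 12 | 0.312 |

At 11 km, from the table: ρ = 0.365 kg/m³.
Level flight ⇒ L = W = m·g = 325000 × 9.81 = 3.1882×10^6 N.
Dynamic pressure q = 0.5 × 0.365 × 231² = 9738 Pa.
CL = W/(q·S) = 3.1882×10^6 / (9738 × 152) = 2.154.
CD = 0.0241 + 0.0433 × 2.154² = 0.225.
L/D = CL/CD = 2.154 / 0.225 = 9.57

L/D = 9.57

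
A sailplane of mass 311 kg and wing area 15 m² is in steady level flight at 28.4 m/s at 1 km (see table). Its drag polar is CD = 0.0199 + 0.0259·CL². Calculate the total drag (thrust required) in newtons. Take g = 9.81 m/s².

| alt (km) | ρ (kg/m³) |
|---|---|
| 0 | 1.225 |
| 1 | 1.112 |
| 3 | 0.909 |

D = 170 N

At 1 km, from the table: ρ = 1.112 kg/m³.
In steady level flight, lift balances weight: W = mg = 311 × 9.81 = 3050.9 N.
q = ½ρv² = ½ × 1.112 × 28.4² = 448.4 Pa.
CL = 2W/(ρv²S) = 2×3050.9/(1.112×28.4²×15) = 0.4536.
CD = 0.0199 + 0.0259 × 0.4536² = 0.02523.
D = q·S·CD = 448.4 × 15 × 0.02523 = 169.7 N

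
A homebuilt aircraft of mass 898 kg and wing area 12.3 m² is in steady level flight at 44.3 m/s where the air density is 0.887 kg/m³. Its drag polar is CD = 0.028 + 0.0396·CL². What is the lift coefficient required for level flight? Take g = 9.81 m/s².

CL = 0.823

Level flight ⇒ L = W = m·g = 898 × 9.81 = 8809.4 N.
Dynamic pressure q = 0.5 × 0.887 × 44.3² = 870.4 Pa.
CL = 2W/(ρv²S) = 2×8809.4/(0.887×44.3²×12.3) = 0.8229.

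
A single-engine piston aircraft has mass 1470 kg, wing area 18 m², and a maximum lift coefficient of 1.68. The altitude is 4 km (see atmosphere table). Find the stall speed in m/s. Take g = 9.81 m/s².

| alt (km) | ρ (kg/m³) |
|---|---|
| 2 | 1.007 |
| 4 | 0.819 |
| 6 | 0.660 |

At 4 km, from the table: ρ = 0.819 kg/m³.
Stall occurs when L = W at CL,max. W = mg = 1470 × 9.81 = 14420 N.
From L = ½ρV²S·CL,max = W: V_stall = √(2W/(ρSCL,max)) = √(2·14420/(0.819·18·1.68))
V_stall = √1165 = 34.1 m/s

V_stall = 34.1 m/s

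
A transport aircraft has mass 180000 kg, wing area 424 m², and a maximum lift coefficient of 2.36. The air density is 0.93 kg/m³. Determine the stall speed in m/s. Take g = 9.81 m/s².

Stall occurs when L = W at CL,max. W = mg = 180000 × 9.81 = 1.766×10^6 N.
From L = ½ρV²S·CL,max = W: V_stall = √(2W/(ρSCL,max)) = √(2·1.766×10^6/(0.93·424·2.36))
V_stall = √3795 = 61.6 m/s

V_stall = 61.6 m/s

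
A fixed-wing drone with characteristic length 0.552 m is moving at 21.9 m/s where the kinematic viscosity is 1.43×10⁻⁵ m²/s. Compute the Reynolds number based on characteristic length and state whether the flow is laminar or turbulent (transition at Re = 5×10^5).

Re = 8.45×10^5 (turbulent)

Re = v·c/ν = 21.9 × 0.552 / (1.43×10⁻⁵) = 8.45×10^5
Since 8.45×10^5 > 5×10^5, the flow is turbulent.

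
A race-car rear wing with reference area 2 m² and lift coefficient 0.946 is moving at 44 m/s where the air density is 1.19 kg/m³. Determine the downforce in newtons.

L = 2180 N

L = ½ρv²S·CL = ½ × 1.19 × 44² × 2 × 0.946 = 2180 N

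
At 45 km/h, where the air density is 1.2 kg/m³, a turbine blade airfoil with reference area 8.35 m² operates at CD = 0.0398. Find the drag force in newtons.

Convert speed: v = 45 km/h ÷ 3.6 = 12.5 m/s.
Dynamic pressure q = ½ρv² = ½ × 1.2 × 12.5² = 93.75 Pa.
D = q·S·CD = 93.75 × 8.35 × 0.0398 = 31.2 N

D = 31.2 N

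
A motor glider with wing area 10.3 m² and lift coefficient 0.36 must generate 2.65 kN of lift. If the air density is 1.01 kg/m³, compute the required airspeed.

L = ½ρv²S·CL ⇒ v = √(2L/(ρ·S·CL))
v = √(2 × 2650 / (1.01 × 10.3 × 0.36)) = √1415 = 37.6 m/s

v = 37.6 m/s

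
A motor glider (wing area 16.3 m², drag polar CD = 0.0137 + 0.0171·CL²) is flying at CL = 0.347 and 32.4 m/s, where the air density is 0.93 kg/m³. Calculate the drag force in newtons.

CD = 0.0137 + 0.0171 × 0.347² = 0.01576
D = ½ρv²S·CD = ½ × 0.93 × 32.4² × 16.3 × 0.01576 = 125 N

D = 125 N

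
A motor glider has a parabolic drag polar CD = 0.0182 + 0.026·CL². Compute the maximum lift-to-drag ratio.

(L/D)max = 23

For CD = CD0 + K·CL², (L/D)max occurs at CL* = √(CD0/K) and equals 1/(2√(K·CD0)).
(L/D)max = 1/(2√(0.026 × 0.0182)) = 1/(2 × 0.02175) = 23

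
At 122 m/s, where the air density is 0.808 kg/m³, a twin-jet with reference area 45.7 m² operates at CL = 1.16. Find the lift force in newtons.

L = ½ρv²S·CL = ½ × 0.808 × 122² × 45.7 × 1.16 = 3.19×10^5 N ≈ 319 kN

L = 3.19×10^5 N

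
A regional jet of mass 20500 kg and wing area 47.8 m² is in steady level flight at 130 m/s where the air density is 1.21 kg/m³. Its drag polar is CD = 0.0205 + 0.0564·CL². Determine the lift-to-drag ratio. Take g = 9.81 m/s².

L/D = 13.7

Level flight ⇒ L = W = m·g = 20500 × 9.81 = 2.011×10^5 N.
Dynamic pressure q = 0.5 × 1.21 × 130² = 10220 Pa.
CL = 2W/(ρv²S) = 2×2.011×10^5/(1.21×130²×47.8) = 0.4115.
CD = 0.0205 + 0.0564 × 0.4115² = 0.03005.
L/D = CL/CD = 0.4115 / 0.03005 = 13.7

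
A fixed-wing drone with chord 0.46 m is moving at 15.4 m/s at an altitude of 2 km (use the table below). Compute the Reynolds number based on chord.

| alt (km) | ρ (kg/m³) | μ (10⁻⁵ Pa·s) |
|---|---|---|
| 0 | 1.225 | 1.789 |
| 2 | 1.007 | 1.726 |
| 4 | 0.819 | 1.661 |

At 2 km, from the table: ρ = 1.007 kg/m³, μ = 1.726×10⁻⁵ Pa·s.
Re = ρ·v·c/μ = 1.007 × 15.4 × 0.46 / (1.726×10⁻⁵) = 4.13×10^5

Re = 4.13×10^5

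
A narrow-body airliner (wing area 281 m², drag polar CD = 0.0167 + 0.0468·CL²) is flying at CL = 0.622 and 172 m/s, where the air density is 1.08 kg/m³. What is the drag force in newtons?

D = 1.56×10^5 N

CD = 0.0167 + 0.0468 × 0.622² = 0.03481
D = ½ρv²S·CD = ½ × 1.08 × 172² × 281 × 0.03481 = 1.56×10^5 N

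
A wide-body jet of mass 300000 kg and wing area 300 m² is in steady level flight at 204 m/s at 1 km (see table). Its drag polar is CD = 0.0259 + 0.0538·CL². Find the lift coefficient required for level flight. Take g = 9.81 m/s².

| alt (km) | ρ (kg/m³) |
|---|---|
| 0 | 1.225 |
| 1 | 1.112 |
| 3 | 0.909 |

CL = 0.424

At 1 km, from the table: ρ = 1.112 kg/m³.
Weight W = mg = 300000 × 9.81 = 2.943×10^6 N; in level flight L = W.
Dynamic pressure q = 0.5 × 1.112 × 204² = 23140 Pa.
Required CL = L/(qS) = 2.943×10^6/(23140·300) = 0.424.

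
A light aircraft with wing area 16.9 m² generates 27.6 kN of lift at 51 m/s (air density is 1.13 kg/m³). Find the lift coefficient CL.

CL = 1.11

From L = ½ρv²S·CL, rearranging gives CL = 2L/(ρv²S).
CL = 2 × 27600 / (1.13 × 51² × 16.9) = 1.11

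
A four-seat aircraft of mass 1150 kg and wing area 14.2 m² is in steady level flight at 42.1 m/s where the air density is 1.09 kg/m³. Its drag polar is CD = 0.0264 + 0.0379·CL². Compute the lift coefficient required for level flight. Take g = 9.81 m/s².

CL = 0.822

In steady level flight, lift balances weight: W = mg = 1150 × 9.81 = 11282 N.
q = ½ρv² = ½ × 1.09 × 42.1² = 966 Pa.
Required CL = L/(qS) = 11282/(966·14.2) = 0.8225.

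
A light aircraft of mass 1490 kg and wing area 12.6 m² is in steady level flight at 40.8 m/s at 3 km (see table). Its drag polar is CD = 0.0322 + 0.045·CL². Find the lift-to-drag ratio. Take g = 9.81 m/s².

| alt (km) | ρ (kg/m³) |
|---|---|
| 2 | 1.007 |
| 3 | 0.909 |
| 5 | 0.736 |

L/D = 11.1

At 3 km, from the table: ρ = 0.909 kg/m³.
Level flight ⇒ L = W = m·g = 1490 × 9.81 = 14617 N.
Dynamic pressure q = 0.5 × 0.909 × 40.8² = 756.6 Pa.
CL = 2W/(ρv²S) = 2×14617/(0.909×40.8²×12.6) = 1.533.
CD = 0.0322 + 0.045 × 1.533² = 0.138.
L/D = CL/CD = 1.533 / 0.138 = 11.1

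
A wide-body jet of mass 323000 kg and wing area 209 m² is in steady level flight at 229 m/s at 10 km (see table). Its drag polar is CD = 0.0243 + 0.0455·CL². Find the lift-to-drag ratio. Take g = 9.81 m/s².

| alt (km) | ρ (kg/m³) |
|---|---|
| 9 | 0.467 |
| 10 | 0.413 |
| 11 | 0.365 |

At 10 km, from the table: ρ = 0.413 kg/m³.
Weight W = mg = 323000 × 9.81 = 3.1686×10^6 N; in level flight L = W.
Dynamic pressure q = 0.5 × 0.413 × 229² = 10830 Pa.
CL = W/(q·S) = 3.1686×10^6 / (10830 × 209) = 1.4.
CD = 0.0243 + 0.0455 × 1.4² = 0.1135.
L/D = CL/CD = 1.4 / 0.1135 = 12.3

L/D = 12.3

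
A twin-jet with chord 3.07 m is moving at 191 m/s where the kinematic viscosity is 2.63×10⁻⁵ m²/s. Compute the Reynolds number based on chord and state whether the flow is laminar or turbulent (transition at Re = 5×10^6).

Re = v·c/ν = 191 × 3.07 / (2.63×10⁻⁵) = 2.23×10^7
Since 2.23×10^7 > 5×10^6, the flow is turbulent.

Re = 2.23×10^7 (turbulent)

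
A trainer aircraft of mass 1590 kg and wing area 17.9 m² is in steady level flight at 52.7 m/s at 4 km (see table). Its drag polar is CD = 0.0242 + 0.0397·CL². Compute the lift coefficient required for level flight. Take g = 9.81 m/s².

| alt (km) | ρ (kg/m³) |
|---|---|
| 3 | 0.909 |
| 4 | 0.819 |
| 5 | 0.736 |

At 4 km, from the table: ρ = 0.819 kg/m³.
Weight W = mg = 1590 × 9.81 = 15598 N; in level flight L = W.
q = ½ρv² = ½ × 0.819 × 52.7² = 1137 Pa.
Required CL = L/(qS) = 15598/(1137·17.9) = 0.7662.

CL = 0.766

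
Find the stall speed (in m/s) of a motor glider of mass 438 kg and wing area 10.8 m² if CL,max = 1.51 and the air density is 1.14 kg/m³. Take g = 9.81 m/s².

V_stall = 21.5 m/s

At stall, lift equals weight: L = W = m·g = 438 × 9.81 = 4297 N.
From L = ½ρV²S·CL,max = W: V_stall = √(2W/(ρSCL,max)) = √(2·4297/(1.14·10.8·1.51))
V_stall = √462.2 = 21.5 m/s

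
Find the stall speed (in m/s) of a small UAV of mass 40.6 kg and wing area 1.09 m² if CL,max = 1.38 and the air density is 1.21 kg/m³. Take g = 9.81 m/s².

Weight W = mg = 40.6 × 9.81 = 398.3 N.
From L = ½ρV²S·CL,max = W: V_stall = √(2W/(ρSCL,max)) = √(2·398.3/(1.21·1.09·1.38))
V_stall = √437.7 = 20.9 m/s

V_stall = 20.9 m/s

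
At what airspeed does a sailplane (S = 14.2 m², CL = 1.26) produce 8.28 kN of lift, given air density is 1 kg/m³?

v = 30.4 m/s

L = ½ρv²S·CL ⇒ v = √(2L/(ρ·S·CL))
v = √(2 × 8280 / (1 × 14.2 × 1.26)) = √925.6 = 30.4 m/s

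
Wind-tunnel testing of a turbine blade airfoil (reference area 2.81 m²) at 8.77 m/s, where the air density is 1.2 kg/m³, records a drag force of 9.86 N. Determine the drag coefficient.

From D = ½ρv²S·CD, rearranging gives CD = 2D/(ρv²S).
CD = 2 × 9.86 / (1.2 × 8.77² × 2.81) = 0.076

CD = 0.076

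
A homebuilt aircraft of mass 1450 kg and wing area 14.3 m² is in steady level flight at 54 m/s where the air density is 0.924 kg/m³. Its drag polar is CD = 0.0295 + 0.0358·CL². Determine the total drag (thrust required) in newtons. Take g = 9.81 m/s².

D = 944 N

In steady level flight, lift balances weight: W = mg = 1450 × 9.81 = 14224 N.
q = ½ρv² = ½ × 0.924 × 54² = 1347 Pa.
CL = W/(q·S) = 14224 / (1347 × 14.3) = 0.7384.
CD = 0.0295 + 0.0358 × 0.7384² = 0.04902.
D = q·S·CD = 1347 × 14.3 × 0.04902 = 944.3 N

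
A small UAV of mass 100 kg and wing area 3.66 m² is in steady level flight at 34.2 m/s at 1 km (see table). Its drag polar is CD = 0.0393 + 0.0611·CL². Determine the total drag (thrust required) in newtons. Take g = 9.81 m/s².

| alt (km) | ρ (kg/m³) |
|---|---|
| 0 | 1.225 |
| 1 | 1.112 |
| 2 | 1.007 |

At 1 km, from the table: ρ = 1.112 kg/m³.
Level flight ⇒ L = W = m·g = 100 × 9.81 = 981 N.
q = ½ρv² = ½ × 1.112 × 34.2² = 650.3 Pa.
CL = W/(q·S) = 981 / (650.3 × 3.66) = 0.4122.
CD = 0.0393 + 0.0611 × 0.4122² = 0.04968.
D = q·S·CD = 650.3 × 3.66 × 0.04968 = 118.2 N

D = 118 N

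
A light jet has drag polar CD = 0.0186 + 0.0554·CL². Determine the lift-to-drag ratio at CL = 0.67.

L/D = 15.4

CD = 0.0186 + 0.0554 × 0.67² = 0.04347
L/D = CL/CD = 0.67 / 0.04347 = 15.4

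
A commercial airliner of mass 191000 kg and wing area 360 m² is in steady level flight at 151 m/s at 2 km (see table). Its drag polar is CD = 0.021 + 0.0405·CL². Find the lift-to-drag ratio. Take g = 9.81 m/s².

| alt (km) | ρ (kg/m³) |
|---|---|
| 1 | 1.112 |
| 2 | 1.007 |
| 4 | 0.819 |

At 2 km, from the table: ρ = 1.007 kg/m³.
Weight W = mg = 191000 × 9.81 = 1.8737×10^6 N; in level flight L = W.
Dynamic pressure q = 0.5 × 1.007 × 151² = 11480 Pa.
CL = W/(q·S) = 1.8737×10^6 / (11480 × 360) = 0.4534.
CD = 0.021 + 0.0405 × 0.4534² = 0.02932.
L/D = CL/CD = 0.4534 / 0.02932 = 15.5

L/D = 15.5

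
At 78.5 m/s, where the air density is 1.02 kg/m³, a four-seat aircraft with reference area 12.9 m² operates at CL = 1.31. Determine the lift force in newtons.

L = 53100 N

Dynamic pressure q = ½ρv² = ½ × 1.02 × 78.5² = 3143 Pa.
L = q·S·CL = 3143 × 12.9 × 1.31 = 53100 N ≈ 53.1 kN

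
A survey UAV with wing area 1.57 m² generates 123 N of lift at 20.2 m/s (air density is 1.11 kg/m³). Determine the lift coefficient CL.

From L = ½ρv²S·CL, rearranging gives CL = 2L/(ρv²S).
CL = 2 × 123 / (1.11 × 20.2² × 1.57) = 0.346

CL = 0.346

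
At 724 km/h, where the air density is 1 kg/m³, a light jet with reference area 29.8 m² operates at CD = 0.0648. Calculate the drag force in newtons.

D = 39100 N

Convert speed: v = 724 km/h ÷ 3.6 = 201.1 m/s.
D = ½ρv²S·CD = ½ × 1 × 201.1² × 29.8 × 0.0648 = 39100 N ≈ 39.1 kN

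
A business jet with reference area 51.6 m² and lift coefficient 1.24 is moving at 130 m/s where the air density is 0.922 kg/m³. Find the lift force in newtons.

L = ½ρv²S·CL = ½ × 0.922 × 130² × 51.6 × 1.24 = 4.98×10^5 N ≈ 498 kN

L = 4.98×10^5 N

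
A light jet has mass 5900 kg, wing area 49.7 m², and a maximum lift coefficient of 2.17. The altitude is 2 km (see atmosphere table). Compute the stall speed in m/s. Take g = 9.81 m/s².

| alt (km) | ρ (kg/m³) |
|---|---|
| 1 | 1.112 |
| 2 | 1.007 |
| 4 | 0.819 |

At 2 km, from the table: ρ = 1.007 kg/m³.
At stall, lift equals weight: L = W = m·g = 5900 × 9.81 = 57880 N.
From L = ½ρV²S·CL,max = W: V_stall = √(2W/(ρSCL,max)) = √(2·57880/(1.007·49.7·2.17))
V_stall = √1066 = 32.6 m/s

V_stall = 32.6 m/s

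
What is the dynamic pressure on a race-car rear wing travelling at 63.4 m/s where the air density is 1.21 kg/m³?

q = 2430 Pa

q = ½ρv² = ½ × 1.21 × 63.4² = 2430 Pa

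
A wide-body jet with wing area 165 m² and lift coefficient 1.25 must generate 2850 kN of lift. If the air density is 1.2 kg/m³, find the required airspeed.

v = 152 m/s

L = ½ρv²S·CL ⇒ v = √(2L/(ρ·S·CL))
v = √(2 × 2.85×10^6 / (1.2 × 165 × 1.25)) = √23030 = 152 m/s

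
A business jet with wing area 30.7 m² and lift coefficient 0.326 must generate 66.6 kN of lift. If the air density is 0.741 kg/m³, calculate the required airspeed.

v = 134 m/s

L = ½ρv²S·CL ⇒ v = √(2L/(ρ·S·CL))
v = √(2 × 66600 / (0.741 × 30.7 × 0.326)) = √17960 = 134 m/s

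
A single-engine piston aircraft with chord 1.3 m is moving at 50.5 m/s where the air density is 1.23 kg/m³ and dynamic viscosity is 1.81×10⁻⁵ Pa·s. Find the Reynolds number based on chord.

Re = ρ·v·c/μ = 1.23 × 50.5 × 1.3 / (1.81×10⁻⁵) = 4.46×10^6

Re = 4.46×10^6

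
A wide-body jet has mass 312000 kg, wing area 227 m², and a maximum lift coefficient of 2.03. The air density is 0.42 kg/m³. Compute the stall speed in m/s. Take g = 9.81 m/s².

Stall occurs when L = W at CL,max. W = mg = 312000 × 9.81 = 3.061×10^6 N.
From L = ½ρV²S·CL,max = W: V_stall = √(2W/(ρSCL,max)) = √(2·3.061×10^6/(0.42·227·2.03))
V_stall = √31630 = 178 m/s

V_stall = 178 m/s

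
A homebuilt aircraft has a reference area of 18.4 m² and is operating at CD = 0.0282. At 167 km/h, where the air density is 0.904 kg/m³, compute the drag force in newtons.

Convert speed: v = 167 km/h ÷ 3.6 = 46.39 m/s.
Dynamic pressure q = ½ρv² = ½ × 0.904 × 46.39² = 972.7 Pa.
D = q·S·CD = 972.7 × 18.4 × 0.0282 = 505 N

D = 505 N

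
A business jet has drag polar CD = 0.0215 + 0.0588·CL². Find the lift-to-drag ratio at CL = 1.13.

CD = 0.0215 + 0.0588 × 1.13² = 0.09658
L/D = CL/CD = 1.13 / 0.09658 = 11.7

L/D = 11.7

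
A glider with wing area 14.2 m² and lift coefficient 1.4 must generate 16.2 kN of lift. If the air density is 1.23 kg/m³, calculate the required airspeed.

L = ½ρv²S·CL ⇒ v = √(2L/(ρ·S·CL))
v = √(2 × 16200 / (1.23 × 14.2 × 1.4)) = √1325 = 36.4 m/s

v = 36.4 m/s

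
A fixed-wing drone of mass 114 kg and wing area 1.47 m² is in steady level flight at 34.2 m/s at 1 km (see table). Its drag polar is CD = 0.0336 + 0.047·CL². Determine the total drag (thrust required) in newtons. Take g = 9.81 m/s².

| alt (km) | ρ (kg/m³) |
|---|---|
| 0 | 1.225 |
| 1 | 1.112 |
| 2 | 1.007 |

At 1 km, from the table: ρ = 1.112 kg/m³.
Level flight ⇒ L = W = m·g = 114 × 9.81 = 1118.3 N.
q = ½ρv² = ½ × 1.112 × 34.2² = 650.3 Pa.
CL = W/(q·S) = 1118.3 / (650.3 × 1.47) = 1.17.
CD = 0.0336 + 0.047 × 1.17² = 0.09792.
D = q·S·CD = 650.3 × 1.47 × 0.09792 = 93.61 N

D = 93.6 N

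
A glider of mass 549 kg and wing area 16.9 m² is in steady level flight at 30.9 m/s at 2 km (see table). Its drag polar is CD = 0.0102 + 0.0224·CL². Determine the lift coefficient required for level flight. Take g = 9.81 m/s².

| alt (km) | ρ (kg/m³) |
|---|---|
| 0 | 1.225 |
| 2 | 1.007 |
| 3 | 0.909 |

CL = 0.663

At 2 km, from the table: ρ = 1.007 kg/m³.
Level flight ⇒ L = W = m·g = 549 × 9.81 = 5385.7 N.
Dynamic pressure q = 0.5 × 1.007 × 30.9² = 480.7 Pa.
CL = 2W/(ρv²S) = 2×5385.7/(1.007×30.9²×16.9) = 0.6629.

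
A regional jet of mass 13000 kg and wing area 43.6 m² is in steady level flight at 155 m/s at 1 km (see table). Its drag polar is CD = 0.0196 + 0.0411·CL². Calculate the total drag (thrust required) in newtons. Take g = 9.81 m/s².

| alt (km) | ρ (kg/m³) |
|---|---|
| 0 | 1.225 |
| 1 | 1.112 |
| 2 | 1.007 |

At 1 km, from the table: ρ = 1.112 kg/m³.
Level flight ⇒ L = W = m·g = 13000 × 9.81 = 1.2753×10^5 N.
q = ½ρv² = ½ × 1.112 × 155² = 13360 Pa.
Required CL = L/(qS) = 1.2753×10^5/(13360·43.6) = 0.219.
CD = 0.0196 + 0.0411 × 0.219² = 0.02157.
D = q·S·CD = 13360 × 43.6 × 0.02157 = 12560 N

D = 12600 N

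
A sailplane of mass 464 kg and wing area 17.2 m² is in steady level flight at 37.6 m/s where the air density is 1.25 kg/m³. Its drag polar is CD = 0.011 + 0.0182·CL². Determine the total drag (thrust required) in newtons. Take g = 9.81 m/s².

Weight W = mg = 464 × 9.81 = 4551.8 N; in level flight L = W.
q = ½ρv² = ½ × 1.25 × 37.6² = 883.6 Pa.
Required CL = L/(qS) = 4551.8/(883.6·17.2) = 0.2995.
CD = 0.011 + 0.0182 × 0.2995² = 0.01263.
D = q·S·CD = 883.6 × 17.2 × 0.01263 = 192 N

D = 192 N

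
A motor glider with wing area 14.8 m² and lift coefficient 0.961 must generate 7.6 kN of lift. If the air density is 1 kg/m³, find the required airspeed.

L = ½ρv²S·CL ⇒ v = √(2L/(ρ·S·CL))
v = √(2 × 7600 / (1 × 14.8 × 0.961)) = √1069 = 32.7 m/s

v = 32.7 m/s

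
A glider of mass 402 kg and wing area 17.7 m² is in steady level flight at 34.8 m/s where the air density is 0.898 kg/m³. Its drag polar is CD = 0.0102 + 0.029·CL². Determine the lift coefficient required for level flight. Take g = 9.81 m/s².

CL = 0.41

Level flight ⇒ L = W = m·g = 402 × 9.81 = 3943.6 N.
q = ½ρv² = ½ × 0.898 × 34.8² = 543.8 Pa.
CL = W/(q·S) = 3943.6 / (543.8 × 17.7) = 0.4097.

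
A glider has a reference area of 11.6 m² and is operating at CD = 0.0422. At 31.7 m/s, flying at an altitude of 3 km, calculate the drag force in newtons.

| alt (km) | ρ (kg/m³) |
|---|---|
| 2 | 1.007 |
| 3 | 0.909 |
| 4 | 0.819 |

At 3 km, from the table: ρ = 0.909 kg/m³.
D = ½ρv²S·CD = ½ × 0.909 × 31.7² × 11.6 × 0.0422 = 224 N

D = 224 N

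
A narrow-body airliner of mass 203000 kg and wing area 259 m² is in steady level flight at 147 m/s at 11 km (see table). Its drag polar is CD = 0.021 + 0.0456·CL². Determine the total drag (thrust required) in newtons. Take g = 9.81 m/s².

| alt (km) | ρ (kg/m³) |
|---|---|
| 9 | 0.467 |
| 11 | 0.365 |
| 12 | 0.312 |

At 11 km, from the table: ρ = 0.365 kg/m³.
Level flight ⇒ L = W = m·g = 203000 × 9.81 = 1.9914×10^6 N.
Dynamic pressure q = 0.5 × 0.365 × 147² = 3944 Pa.
Required CL = L/(qS) = 1.9914×10^6/(3944·259) = 1.95.
CD = 0.021 + 0.0456 × 1.95² = 0.1943.
D = q·S·CD = 3944 × 259 × 0.1943 = 1.985×10^5 N

D = 1.99×10^5 N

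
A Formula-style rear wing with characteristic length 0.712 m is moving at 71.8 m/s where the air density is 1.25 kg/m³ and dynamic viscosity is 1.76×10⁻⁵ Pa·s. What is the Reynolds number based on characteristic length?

Re = 3.63×10^6

Re = ρ·v·c/μ = 1.25 × 71.8 × 0.712 / (1.76×10⁻⁵) = 3.63×10^6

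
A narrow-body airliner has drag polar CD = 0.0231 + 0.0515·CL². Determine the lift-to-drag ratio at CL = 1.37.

CD = 0.0231 + 0.0515 × 1.37² = 0.1198
L/D = CL/CD = 1.37 / 0.1198 = 11.4

L/D = 11.4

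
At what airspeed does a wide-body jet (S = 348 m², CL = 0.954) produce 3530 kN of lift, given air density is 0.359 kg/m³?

v = 243 m/s

L = ½ρv²S·CL ⇒ v = √(2L/(ρ·S·CL))
v = √(2 × 3.53×10^6 / (0.359 × 348 × 0.954)) = √59240 = 243 m/s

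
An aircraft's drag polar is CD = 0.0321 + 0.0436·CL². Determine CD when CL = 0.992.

CD = 0.075

CD = 0.0321 + 0.0436 × 0.992² = 0.0321 + 0.04291 = 0.075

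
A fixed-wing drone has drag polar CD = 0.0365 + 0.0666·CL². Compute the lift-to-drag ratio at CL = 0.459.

L/D = 9.08

CD = 0.0365 + 0.0666 × 0.459² = 0.05053
L/D = CL/CD = 0.459 / 0.05053 = 9.08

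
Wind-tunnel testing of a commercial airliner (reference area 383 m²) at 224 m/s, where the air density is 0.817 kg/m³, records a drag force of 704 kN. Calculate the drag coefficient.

CD = 0.0897

From D = ½ρv²S·CD, rearranging gives CD = 2D/(ρv²S).
CD = 2 × 7.04×10^5 / (0.817 × 224² × 383) = 0.0897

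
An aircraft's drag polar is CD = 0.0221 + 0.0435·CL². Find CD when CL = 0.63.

CD = 0.0394

CD = 0.0221 + 0.0435 × 0.63² = 0.0221 + 0.01727 = 0.0394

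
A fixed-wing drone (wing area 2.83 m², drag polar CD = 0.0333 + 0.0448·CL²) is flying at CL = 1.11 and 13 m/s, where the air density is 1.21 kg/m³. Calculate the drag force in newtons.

CD = 0.0333 + 0.0448 × 1.11² = 0.0885
D = ½ρv²S·CD = ½ × 1.21 × 13² × 2.83 × 0.0885 = 25.6 N

D = 25.6 N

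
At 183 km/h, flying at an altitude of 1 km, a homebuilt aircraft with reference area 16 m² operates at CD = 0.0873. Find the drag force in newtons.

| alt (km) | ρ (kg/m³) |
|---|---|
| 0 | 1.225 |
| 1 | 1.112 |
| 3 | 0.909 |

At 1 km, from the table: ρ = 1.112 kg/m³.
Convert speed: v = 183 km/h ÷ 3.6 = 50.83 m/s.
D = ½ρv²S·CD = ½ × 1.112 × 50.83² × 16 × 0.0873 = 2010 N

D = 2010 N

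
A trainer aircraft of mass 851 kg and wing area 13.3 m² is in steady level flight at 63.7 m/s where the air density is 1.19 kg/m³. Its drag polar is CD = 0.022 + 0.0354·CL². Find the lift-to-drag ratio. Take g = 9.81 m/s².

Level flight ⇒ L = W = m·g = 851 × 9.81 = 8348.3 N.
q = ½ρv² = ½ × 1.19 × 63.7² = 2414 Pa.
Required CL = L/(qS) = 8348.3/(2414·13.3) = 0.26.
CD = 0.022 + 0.0354 × 0.26² = 0.02439.
L/D = CL/CD = 0.26 / 0.02439 = 10.7

L/D = 10.7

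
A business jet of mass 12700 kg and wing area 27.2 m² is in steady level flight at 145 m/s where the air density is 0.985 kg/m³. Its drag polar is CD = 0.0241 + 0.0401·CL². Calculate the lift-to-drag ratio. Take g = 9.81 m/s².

In steady level flight, lift balances weight: W = mg = 12700 × 9.81 = 1.2459×10^5 N.
Dynamic pressure q = 0.5 × 0.985 × 145² = 10350 Pa.
CL = 2W/(ρv²S) = 2×1.2459×10^5/(0.985×145²×27.2) = 0.4423.
CD = 0.0241 + 0.0401 × 0.4423² = 0.03195.
L/D = CL/CD = 0.4423 / 0.03195 = 13.8

L/D = 13.8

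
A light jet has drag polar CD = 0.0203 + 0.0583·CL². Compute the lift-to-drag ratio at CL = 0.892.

L/D = 13.4

CD = 0.0203 + 0.0583 × 0.892² = 0.06669
L/D = CL/CD = 0.892 / 0.06669 = 13.4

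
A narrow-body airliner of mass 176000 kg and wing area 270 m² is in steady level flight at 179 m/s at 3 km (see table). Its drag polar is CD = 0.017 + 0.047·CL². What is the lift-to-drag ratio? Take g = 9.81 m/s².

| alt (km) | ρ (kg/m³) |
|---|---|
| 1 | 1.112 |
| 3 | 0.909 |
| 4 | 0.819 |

L/D = 16.8

At 3 km, from the table: ρ = 0.909 kg/m³.
Weight W = mg = 176000 × 9.81 = 1.7266×10^6 N; in level flight L = W.
Dynamic pressure q = 0.5 × 0.909 × 179² = 14560 Pa.
CL = W/(q·S) = 1.7266×10^6 / (14560 × 270) = 0.4391.
CD = 0.017 + 0.047 × 0.4391² = 0.02606.
L/D = CL/CD = 0.4391 / 0.02606 = 16.8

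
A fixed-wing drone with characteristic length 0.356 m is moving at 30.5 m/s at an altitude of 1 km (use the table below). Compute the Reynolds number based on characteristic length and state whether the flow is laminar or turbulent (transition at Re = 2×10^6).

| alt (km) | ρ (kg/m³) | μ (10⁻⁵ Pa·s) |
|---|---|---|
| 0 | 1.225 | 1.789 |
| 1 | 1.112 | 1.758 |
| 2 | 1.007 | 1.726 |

Re = 6.87×10^5 (laminar)

At 1 km, from the table: ρ = 1.112 kg/m³, μ = 1.758×10⁻⁵ Pa·s.
Re = ρ·v·c/μ = 1.112 × 30.5 × 0.356 / (1.758×10⁻⁵) = 6.87×10^5
Since 6.87×10^5 < 2×10^6, the flow is laminar.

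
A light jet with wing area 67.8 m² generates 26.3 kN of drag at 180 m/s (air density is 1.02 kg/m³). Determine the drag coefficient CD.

From D = ½ρv²S·CD, rearranging gives CD = 2D/(ρv²S).
CD = 2 × 26300 / (1.02 × 180² × 67.8) = 0.0235

CD = 0.0235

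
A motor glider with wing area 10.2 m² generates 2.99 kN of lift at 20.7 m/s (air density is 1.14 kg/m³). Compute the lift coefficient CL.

CL = 1.2

From L = ½ρv²S·CL, rearranging gives CL = 2L/(ρv²S).
CL = 2 × 2990 / (1.14 × 20.7² × 10.2) = 1.2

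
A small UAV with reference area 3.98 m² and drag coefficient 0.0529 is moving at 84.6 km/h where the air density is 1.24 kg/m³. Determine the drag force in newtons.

D = 72.1 N

Convert speed: v = 84.6 km/h ÷ 3.6 = 23.5 m/s.
D = ½ρv²S·CD = ½ × 1.24 × 23.5² × 3.98 × 0.0529 = 72.1 N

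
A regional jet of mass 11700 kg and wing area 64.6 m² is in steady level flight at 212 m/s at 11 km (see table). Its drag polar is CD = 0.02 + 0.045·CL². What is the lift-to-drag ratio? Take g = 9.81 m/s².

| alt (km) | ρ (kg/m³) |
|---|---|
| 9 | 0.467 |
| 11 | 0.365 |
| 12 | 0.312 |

At 11 km, from the table: ρ = 0.365 kg/m³.
In steady level flight, lift balances weight: W = mg = 11700 × 9.81 = 1.1478×10^5 N.
q = ½ρv² = ½ × 0.365 × 212² = 8202 Pa.
CL = 2W/(ρv²S) = 2×1.1478×10^5/(0.365×212²×64.6) = 0.2166.
CD = 0.02 + 0.045 × 0.2166² = 0.02211.
L/D = CL/CD = 0.2166 / 0.02211 = 9.8

L/D = 9.8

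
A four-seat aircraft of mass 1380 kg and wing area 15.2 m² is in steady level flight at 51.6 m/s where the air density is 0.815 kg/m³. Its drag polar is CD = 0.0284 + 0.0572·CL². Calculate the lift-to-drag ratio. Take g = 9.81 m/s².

L/D = 12.3

In steady level flight, lift balances weight: W = mg = 1380 × 9.81 = 13538 N.
q = ½ρv² = ½ × 0.815 × 51.6² = 1085 Pa.
CL = W/(q·S) = 13538 / (1085 × 15.2) = 0.8209.
CD = 0.0284 + 0.0572 × 0.8209² = 0.06694.
L/D = CL/CD = 0.8209 / 0.06694 = 12.3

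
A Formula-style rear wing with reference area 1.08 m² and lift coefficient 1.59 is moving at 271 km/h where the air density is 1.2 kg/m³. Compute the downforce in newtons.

L = 5840 N

Convert speed: v = 271 km/h ÷ 3.6 = 75.28 m/s.
Dynamic pressure q = ½ρv² = ½ × 1.2 × 75.28² = 3400 Pa.
L = q·S·CL = 3400 × 1.08 × 1.59 = 5840 N ≈ 5.84 kN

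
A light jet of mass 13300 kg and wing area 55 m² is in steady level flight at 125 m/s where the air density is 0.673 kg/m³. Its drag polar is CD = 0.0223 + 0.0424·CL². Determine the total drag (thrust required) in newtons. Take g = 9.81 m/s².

D = 8940 N

In steady level flight, lift balances weight: W = mg = 13300 × 9.81 = 1.3047×10^5 N.
Dynamic pressure q = 0.5 × 0.673 × 125² = 5258 Pa.
CL = W/(q·S) = 1.3047×10^5 / (5258 × 55) = 0.4512.
CD = 0.0223 + 0.0424 × 0.4512² = 0.03093.
D = q·S·CD = 5258 × 55 × 0.03093 = 8945 N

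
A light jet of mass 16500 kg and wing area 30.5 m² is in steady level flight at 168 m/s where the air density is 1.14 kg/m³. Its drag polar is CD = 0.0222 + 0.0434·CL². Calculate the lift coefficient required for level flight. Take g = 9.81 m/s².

CL = 0.33

Level flight ⇒ L = W = m·g = 16500 × 9.81 = 1.6186×10^5 N.
q = ½ρv² = ½ × 1.14 × 168² = 16090 Pa.
Required CL = L/(qS) = 1.6186×10^5/(16090·30.5) = 0.3299.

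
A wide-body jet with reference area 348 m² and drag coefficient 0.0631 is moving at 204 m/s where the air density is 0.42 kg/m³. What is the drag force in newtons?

D = 1.92×10^5 N

Dynamic pressure q = ½ρv² = ½ × 0.42 × 204² = 8739 Pa.
D = q·S·CD = 8739 × 348 × 0.0631 = 1.92×10^5 N ≈ 192 kN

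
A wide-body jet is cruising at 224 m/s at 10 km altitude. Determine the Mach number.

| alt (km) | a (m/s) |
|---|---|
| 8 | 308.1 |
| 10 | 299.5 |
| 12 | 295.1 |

M = 0.748

At 10 km, from the table: a = 299.5 m/s.
M = v/a = 224 / 299.5 = 0.748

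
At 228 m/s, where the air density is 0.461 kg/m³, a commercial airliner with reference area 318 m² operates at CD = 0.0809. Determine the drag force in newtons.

D = 3.08×10^5 N

Dynamic pressure q = ½ρv² = ½ × 0.461 × 228² = 11980 Pa.
D = q·S·CD = 11980 × 318 × 0.0809 = 3.08×10^5 N ≈ 308 kN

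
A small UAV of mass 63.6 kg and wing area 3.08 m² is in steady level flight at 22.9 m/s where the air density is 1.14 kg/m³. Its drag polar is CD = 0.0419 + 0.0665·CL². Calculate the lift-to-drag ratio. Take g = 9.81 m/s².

L/D = 9.36

In steady level flight, lift balances weight: W = mg = 63.6 × 9.81 = 623.92 N.
Dynamic pressure q = 0.5 × 1.14 × 22.9² = 298.9 Pa.
Required CL = L/(qS) = 623.92/(298.9·3.08) = 0.6777.
CD = 0.0419 + 0.0665 × 0.6777² = 0.07244.
L/D = CL/CD = 0.6777 / 0.07244 = 9.36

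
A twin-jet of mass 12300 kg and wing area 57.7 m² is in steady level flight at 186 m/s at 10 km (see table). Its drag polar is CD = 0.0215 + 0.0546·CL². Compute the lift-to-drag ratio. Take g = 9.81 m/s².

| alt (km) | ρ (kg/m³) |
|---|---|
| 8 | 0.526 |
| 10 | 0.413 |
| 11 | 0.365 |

At 10 km, from the table: ρ = 0.413 kg/m³.
Weight W = mg = 12300 × 9.81 = 1.2066×10^5 N; in level flight L = W.
q = ½ρv² = ½ × 0.413 × 186² = 7144 Pa.
CL = 2W/(ρv²S) = 2×1.2066×10^5/(0.413×186²×57.7) = 0.2927.
CD = 0.0215 + 0.0546 × 0.2927² = 0.02618.
L/D = CL/CD = 0.2927 / 0.02618 = 11.2

L/D = 11.2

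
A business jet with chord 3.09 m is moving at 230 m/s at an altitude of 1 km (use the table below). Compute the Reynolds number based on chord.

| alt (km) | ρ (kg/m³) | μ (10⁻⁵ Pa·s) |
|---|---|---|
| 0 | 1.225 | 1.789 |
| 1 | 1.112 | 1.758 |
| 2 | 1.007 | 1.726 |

Re = 4.5×10^7

At 1 km, from the table: ρ = 1.112 kg/m³, μ = 1.758×10⁻⁵ Pa·s.
Re = ρ·v·c/μ = 1.112 × 230 × 3.09 / (1.758×10⁻⁵) = 4.5×10^7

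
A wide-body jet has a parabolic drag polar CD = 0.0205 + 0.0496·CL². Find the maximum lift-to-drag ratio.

(L/D)max = 15.7

For CD = CD0 + K·CL², (L/D)max occurs at CL* = √(CD0/K) and equals 1/(2√(K·CD0)).
(L/D)max = 1/(2√(0.0496 × 0.0205)) = 1/(2 × 0.03189) = 15.7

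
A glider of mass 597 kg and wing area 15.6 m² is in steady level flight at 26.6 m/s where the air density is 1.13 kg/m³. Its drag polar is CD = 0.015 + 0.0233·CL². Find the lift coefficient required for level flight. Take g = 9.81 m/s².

CL = 0.939

Level flight ⇒ L = W = m·g = 597 × 9.81 = 5856.6 N.
q = ½ρv² = ½ × 1.13 × 26.6² = 399.8 Pa.
Required CL = L/(qS) = 5856.6/(399.8·15.6) = 0.9391.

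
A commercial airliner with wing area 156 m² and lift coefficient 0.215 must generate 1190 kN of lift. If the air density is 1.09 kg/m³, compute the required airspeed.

v = 255 m/s

L = ½ρv²S·CL ⇒ v = √(2L/(ρ·S·CL))
v = √(2 × 1.19×10^6 / (1.09 × 156 × 0.215)) = √65100 = 255 m/s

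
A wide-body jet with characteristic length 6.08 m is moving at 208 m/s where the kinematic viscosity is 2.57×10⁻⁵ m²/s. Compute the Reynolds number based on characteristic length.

Re = v·c/ν = 208 × 6.08 / (2.57×10⁻⁵) = 4.92×10^7

Re = 4.92×10^7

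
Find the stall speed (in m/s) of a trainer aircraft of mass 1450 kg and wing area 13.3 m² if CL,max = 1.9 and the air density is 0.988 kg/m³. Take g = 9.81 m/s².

V_stall = 33.8 m/s

Stall occurs when L = W at CL,max. W = mg = 1450 × 9.81 = 14220 N.
From L = ½ρV²S·CL,max = W: V_stall = √(2W/(ρSCL,max)) = √(2·14220/(0.988·13.3·1.9))
V_stall = √1139 = 33.8 m/s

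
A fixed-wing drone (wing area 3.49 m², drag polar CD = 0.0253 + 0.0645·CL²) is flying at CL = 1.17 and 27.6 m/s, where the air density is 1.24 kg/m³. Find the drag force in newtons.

CD = 0.0253 + 0.0645 × 1.17² = 0.1136
D = ½ρv²S·CD = ½ × 1.24 × 27.6² × 3.49 × 0.1136 = 187 N

D = 187 N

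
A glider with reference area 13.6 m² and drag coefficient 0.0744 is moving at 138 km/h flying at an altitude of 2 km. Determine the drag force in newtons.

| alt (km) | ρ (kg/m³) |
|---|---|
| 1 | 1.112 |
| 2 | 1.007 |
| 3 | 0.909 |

D = 749 N

At 2 km, from the table: ρ = 1.007 kg/m³.
Convert speed: v = 138 km/h ÷ 3.6 = 38.33 m/s.
D = ½ρv²S·CD = ½ × 1.007 × 38.33² × 13.6 × 0.0744 = 749 N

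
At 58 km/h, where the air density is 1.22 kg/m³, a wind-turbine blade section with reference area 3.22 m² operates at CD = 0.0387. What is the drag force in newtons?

D = 19.7 N

Convert speed: v = 58 km/h ÷ 3.6 = 16.11 m/s.
D = ½ρv²S·CD = ½ × 1.22 × 16.11² × 3.22 × 0.0387 = 19.7 N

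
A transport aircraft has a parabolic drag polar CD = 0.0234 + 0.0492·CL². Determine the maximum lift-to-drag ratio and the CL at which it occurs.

For CD = CD0 + K·CL², (L/D)max occurs at CL* = √(CD0/K) and equals 1/(2√(K·CD0)).
(L/D)max = 1/(2√(0.0492 × 0.0234)) = 1/(2 × 0.03393) = 14.7
CL* = √(0.0234/0.0492) = 0.69

(L/D)max = 14.7, at CL = 0.69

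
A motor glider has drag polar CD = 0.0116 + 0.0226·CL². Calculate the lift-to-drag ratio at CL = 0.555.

CD = 0.0116 + 0.0226 × 0.555² = 0.01856
L/D = CL/CD = 0.555 / 0.01856 = 29.9

L/D = 29.9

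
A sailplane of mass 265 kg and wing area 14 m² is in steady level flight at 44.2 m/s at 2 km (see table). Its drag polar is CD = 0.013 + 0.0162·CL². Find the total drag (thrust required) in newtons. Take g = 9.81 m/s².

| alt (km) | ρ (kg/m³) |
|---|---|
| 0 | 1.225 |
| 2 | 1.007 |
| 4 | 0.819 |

At 2 km, from the table: ρ = 1.007 kg/m³.
Level flight ⇒ L = W = m·g = 265 × 9.81 = 2599.7 N.
Dynamic pressure q = 0.5 × 1.007 × 44.2² = 983.7 Pa.
CL = 2W/(ρv²S) = 2×2599.7/(1.007×44.2²×14) = 0.1888.
CD = 0.013 + 0.0162 × 0.1888² = 0.01358.
D = q·S·CD = 983.7 × 14 × 0.01358 = 187 N

D = 187 N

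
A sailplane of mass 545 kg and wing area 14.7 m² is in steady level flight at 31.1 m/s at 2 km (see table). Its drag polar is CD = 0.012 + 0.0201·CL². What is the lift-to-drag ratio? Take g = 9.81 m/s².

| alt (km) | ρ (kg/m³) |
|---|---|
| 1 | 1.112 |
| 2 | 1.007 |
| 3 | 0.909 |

L/D = 32.2

At 2 km, from the table: ρ = 1.007 kg/m³.
Level flight ⇒ L = W = m·g = 545 × 9.81 = 5346.4 N.
Dynamic pressure q = 0.5 × 1.007 × 31.1² = 487 Pa.
Required CL = L/(qS) = 5346.4/(487·14.7) = 0.7468.
CD = 0.012 + 0.0201 × 0.7468² = 0.02321.
L/D = CL/CD = 0.7468 / 0.02321 = 32.2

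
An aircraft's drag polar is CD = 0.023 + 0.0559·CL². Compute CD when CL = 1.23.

CD = 0.108

CD = 0.023 + 0.0559 × 1.23² = 0.023 + 0.08457 = 0.108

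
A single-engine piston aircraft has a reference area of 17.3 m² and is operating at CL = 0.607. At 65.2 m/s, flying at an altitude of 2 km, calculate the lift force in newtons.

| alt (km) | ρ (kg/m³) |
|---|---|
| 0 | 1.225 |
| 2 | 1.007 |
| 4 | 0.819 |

At 2 km, from the table: ρ = 1.007 kg/m³.
L = ½ρv²S·CL = ½ × 1.007 × 65.2² × 17.3 × 0.607 = 22500 N ≈ 22.5 kN

L = 22500 N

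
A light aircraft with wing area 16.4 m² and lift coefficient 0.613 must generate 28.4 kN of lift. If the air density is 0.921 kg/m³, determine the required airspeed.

v = 78.3 m/s

L = ½ρv²S·CL ⇒ v = √(2L/(ρ·S·CL))
v = √(2 × 28400 / (0.921 × 16.4 × 0.613)) = √6135 = 78.3 m/s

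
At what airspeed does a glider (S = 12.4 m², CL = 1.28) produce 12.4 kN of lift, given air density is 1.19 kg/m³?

L = ½ρv²S·CL ⇒ v = √(2L/(ρ·S·CL))
v = √(2 × 12400 / (1.19 × 12.4 × 1.28)) = √1313 = 36.2 m/s

v = 36.2 m/s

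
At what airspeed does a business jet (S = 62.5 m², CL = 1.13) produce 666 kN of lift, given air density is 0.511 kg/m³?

v = 192 m/s

L = ½ρv²S·CL ⇒ v = √(2L/(ρ·S·CL))
v = √(2 × 6.66×10^5 / (0.511 × 62.5 × 1.13)) = √36910 = 192 m/s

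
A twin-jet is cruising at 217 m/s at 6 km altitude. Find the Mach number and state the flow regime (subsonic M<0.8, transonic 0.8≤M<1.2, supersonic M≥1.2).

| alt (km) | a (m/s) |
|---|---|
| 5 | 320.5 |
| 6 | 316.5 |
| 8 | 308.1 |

M = 0.686 (subsonic)

At 6 km, from the table: a = 316.5 m/s.
M = v/a = 217 / 316.5 = 0.686
M = 0.686 → subsonic.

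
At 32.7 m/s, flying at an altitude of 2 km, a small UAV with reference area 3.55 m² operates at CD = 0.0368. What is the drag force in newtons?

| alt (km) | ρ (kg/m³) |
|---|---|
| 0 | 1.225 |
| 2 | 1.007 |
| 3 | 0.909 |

At 2 km, from the table: ρ = 1.007 kg/m³.
D = ½ρv²S·CD = ½ × 1.007 × 32.7² × 3.55 × 0.0368 = 70.3 N

D = 70.3 N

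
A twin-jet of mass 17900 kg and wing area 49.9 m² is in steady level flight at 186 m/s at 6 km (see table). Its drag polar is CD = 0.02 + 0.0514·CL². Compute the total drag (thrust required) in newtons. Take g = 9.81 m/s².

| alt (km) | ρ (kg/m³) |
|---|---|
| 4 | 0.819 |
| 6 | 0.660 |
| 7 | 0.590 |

D = 14200 N

At 6 km, from the table: ρ = 0.660 kg/m³.
Level flight ⇒ L = W = m·g = 17900 × 9.81 = 1.756×10^5 N.
q = ½ρv² = ½ × 0.66 × 186² = 11420 Pa.
CL = W/(q·S) = 1.756×10^5 / (11420 × 49.9) = 0.3082.
CD = 0.02 + 0.0514 × 0.3082² = 0.02488.
D = q·S·CD = 11420 × 49.9 × 0.02488 = 14180 N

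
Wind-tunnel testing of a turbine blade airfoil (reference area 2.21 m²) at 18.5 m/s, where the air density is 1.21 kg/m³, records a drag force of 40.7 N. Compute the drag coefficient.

CD = 0.0889

From D = ½ρv²S·CD, rearranging gives CD = 2D/(ρv²S).
CD = 2 × 40.7 / (1.21 × 18.5² × 2.21) = 0.0889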